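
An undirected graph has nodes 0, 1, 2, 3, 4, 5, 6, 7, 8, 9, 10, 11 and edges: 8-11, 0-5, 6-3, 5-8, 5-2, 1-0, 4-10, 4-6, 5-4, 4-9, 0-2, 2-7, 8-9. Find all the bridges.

The edges on the cycle 5-8-9-4-5 are not bridges since each lies on that cycle.
But removing 4-6 disconnects 4 from 6; removing 2-7 disconnects 2 from 7; removing 4-10 disconnects 4 from 10; removing 0-1 disconnects 0 from 1 — these are bridges.
In total 6 edges are bridges.

0-1, 10-4, 11-8, 2-7, 3-6, 4-6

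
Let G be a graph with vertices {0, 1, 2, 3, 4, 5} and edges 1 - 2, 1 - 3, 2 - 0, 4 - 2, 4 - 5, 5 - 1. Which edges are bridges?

The edges on the cycle 4-5-1-2-4 are not bridges since each lies on that cycle.
But removing 1 - 3 disconnects 1 from 3; removing 2 - 0 disconnects 2 from 0 — these are bridges.

0-2, 1-3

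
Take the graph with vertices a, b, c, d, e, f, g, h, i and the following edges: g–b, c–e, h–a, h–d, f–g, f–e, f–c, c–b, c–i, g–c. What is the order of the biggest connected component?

Starting from a we can reach a, d, h. That is one component of size 3.
Starting from b we can reach b, c, e, f, g, i. That is one component of size 6.
The largest has 6 vertices.

6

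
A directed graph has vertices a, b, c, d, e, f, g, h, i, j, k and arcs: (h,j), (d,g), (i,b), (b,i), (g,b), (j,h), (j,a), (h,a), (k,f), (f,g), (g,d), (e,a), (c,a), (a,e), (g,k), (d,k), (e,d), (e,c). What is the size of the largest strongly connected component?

4

{d, f, g, k} are all mutually reachable — one SCC of size 4.
{a, c, e} are all mutually reachable — one SCC of size 3.
{h, j} are all mutually reachable — one SCC of size 2.
{b, i} are all mutually reachable — one SCC of size 2.
The largest has 4 vertices.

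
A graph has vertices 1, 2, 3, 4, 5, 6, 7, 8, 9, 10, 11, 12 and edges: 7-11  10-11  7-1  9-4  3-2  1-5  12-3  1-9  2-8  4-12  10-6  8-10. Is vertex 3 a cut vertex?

No

Deleting 3 leaves 1 component (was 1) (its neighbors 2, 12 remain connected to each other), so 3 is not a cut vertex.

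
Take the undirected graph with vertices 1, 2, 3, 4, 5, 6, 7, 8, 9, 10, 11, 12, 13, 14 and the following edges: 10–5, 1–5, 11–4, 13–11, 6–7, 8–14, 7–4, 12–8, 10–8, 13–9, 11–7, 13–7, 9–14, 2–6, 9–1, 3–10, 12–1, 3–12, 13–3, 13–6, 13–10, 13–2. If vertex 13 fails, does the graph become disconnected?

Yes

Deleting 13 raises the number of components from 1 to 2, so 13 is a cut vertex.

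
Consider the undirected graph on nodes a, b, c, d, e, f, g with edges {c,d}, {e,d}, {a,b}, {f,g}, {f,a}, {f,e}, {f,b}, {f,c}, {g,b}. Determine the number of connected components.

Starting from a we can reach a, b, c, d, e, f, g. That is one component of size 7.
Total: 1 component.

1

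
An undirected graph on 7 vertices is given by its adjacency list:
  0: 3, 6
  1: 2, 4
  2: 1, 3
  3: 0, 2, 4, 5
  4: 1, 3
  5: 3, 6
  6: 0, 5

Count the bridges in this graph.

The edges on the cycle 3-5-6-0-3 are not bridges since each lies on that cycle.
Every edge lies on some cycle, so there are no bridges.

0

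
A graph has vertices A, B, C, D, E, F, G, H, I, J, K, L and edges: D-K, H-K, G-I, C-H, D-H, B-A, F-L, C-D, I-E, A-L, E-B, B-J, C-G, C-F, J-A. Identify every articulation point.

Removing C increases the component count from 1 to 2, so C is a cut vertex.
By contrast removing J leaves 1 component; it is not a cut vertex. No other vertex is a cut vertex either.

C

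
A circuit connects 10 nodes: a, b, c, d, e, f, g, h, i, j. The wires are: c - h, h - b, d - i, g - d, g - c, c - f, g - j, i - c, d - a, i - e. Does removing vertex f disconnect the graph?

No

Deleting f leaves 1 component (was 1), so f is not a cut vertex.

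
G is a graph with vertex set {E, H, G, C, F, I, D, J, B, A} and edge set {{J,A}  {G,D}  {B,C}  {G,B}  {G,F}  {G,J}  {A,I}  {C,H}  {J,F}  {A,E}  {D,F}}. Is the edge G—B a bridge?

Removing G—B leaves no path between G and B: the component count goes from 1 to 2. So it is a bridge.

Yes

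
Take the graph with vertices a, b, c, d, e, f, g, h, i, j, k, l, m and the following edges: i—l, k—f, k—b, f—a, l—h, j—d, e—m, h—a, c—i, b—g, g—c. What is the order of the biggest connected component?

Starting from d we can reach d, j. That is one component of size 2.
Starting from e we can reach e, m. That is one component of size 2.
Starting from a we can reach a, b, c, f, g, h, i, k, l. That is one component of size 9.
The largest has 9 vertices.

9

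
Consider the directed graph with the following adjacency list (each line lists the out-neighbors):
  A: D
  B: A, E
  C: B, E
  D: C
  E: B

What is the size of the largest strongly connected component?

{A, B, C, D, E} are all mutually reachable — one SCC of size 5.
The largest has 5 vertices.

5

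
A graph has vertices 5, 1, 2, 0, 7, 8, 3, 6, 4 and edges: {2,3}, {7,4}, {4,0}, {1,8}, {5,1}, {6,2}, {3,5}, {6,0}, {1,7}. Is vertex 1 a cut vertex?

Yes

Deleting 1 raises the number of components from 1 to 2, so 1 is a cut vertex.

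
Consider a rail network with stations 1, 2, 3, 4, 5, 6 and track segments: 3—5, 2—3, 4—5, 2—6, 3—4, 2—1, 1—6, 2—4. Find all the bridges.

The edges on the cycle 2-1-6-2 are not bridges since each lies on that cycle.
Every edge lies on some cycle, so there are no bridges.

none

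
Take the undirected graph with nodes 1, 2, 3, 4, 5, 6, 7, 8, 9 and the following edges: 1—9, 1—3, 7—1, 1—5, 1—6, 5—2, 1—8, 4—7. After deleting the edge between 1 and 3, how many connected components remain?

2

Before removal there is 1 component.
1—3 is a bridge — removing it separates 1's side from 3's side.
After removal: 2 components.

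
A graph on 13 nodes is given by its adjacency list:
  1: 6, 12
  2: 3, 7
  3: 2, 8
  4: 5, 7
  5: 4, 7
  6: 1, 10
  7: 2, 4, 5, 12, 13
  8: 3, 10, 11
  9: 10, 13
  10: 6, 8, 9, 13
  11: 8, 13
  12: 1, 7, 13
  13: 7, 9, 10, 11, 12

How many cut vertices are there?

1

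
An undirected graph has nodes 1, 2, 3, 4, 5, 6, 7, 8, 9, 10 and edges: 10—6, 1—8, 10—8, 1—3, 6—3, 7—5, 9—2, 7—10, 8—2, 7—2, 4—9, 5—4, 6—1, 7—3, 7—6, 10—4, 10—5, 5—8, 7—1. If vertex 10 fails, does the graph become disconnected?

Deleting 10 leaves 1 component (was 1) (its neighbors 4, 5, 6, 7, 8 remain connected to each other), so 10 is not a cut vertex.

No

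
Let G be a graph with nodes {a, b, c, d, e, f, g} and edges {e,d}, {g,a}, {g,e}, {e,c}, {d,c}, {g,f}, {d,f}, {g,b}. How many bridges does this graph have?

2

The edges on the cycle e-d-c-e are not bridges since each lies on that cycle.
But removing b-g disconnects b from g; removing a-g disconnects a from g — these are bridges.
That makes 2 bridges.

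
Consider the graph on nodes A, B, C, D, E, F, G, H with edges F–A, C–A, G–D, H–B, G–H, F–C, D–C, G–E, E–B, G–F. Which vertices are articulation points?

Removing G increases the component count from 1 to 2, so G is a cut vertex.
By contrast removing A leaves 1 component; it is not a cut vertex. No other vertex is a cut vertex either.

G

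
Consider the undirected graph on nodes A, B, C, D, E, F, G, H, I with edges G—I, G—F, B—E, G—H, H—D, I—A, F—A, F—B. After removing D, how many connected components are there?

2

With D gone, the remaining components are: {C}; {A, B, E, F, G, H, I}.
That is 2 components.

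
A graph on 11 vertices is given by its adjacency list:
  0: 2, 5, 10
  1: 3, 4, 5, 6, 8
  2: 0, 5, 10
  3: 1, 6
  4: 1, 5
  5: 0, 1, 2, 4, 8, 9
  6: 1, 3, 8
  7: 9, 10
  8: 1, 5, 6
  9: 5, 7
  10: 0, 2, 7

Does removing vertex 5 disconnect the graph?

Yes

Deleting 5 raises the number of components from 1 to 2, so 5 is a cut vertex.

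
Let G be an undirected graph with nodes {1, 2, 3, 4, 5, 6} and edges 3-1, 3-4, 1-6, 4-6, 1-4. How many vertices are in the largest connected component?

4

2 is isolated — a component by itself.
5 is isolated — a component by itself.
Starting from 1 we can reach 1, 3, 4, 6. That is one component of size 4.
The largest has 4 vertices.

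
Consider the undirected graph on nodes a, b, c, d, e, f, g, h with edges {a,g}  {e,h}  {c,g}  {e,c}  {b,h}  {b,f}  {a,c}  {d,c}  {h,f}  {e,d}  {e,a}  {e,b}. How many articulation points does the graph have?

1

Removing e increases the component count from 1 to 2, so e is a cut vertex.
By contrast removing d leaves 1 component; it is not a cut vertex. No other vertex is a cut vertex either.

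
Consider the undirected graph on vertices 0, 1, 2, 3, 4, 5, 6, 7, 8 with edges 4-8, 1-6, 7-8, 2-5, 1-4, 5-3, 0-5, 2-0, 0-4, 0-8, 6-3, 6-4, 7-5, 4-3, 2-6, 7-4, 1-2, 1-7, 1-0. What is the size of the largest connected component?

Starting from 0 we can reach 0, 1, 2, 3, 4, 5, 6, 7, 8. That is one component of size 9.
The largest has 9 vertices.

9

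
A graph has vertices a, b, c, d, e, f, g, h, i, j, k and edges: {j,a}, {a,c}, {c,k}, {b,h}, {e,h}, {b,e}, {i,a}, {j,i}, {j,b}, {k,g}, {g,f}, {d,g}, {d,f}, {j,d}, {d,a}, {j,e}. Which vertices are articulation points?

Removing j increases the component count from 1 to 2, so j is a cut vertex.
By contrast removing f leaves 1 component; it is not a cut vertex. No other vertex is a cut vertex either.

j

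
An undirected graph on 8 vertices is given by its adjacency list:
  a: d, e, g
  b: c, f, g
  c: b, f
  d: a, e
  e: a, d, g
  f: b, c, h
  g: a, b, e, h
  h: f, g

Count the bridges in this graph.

0

The edges on the cycle g-a-d-e-g are not bridges since each lies on that cycle.
Every edge lies on some cycle, so there are no bridges.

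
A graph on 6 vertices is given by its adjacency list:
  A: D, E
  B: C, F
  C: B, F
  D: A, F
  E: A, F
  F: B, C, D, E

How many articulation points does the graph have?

1

Removing F increases the component count from 1 to 2, so F is a cut vertex.
By contrast removing E leaves 1 component; it is not a cut vertex. No other vertex is a cut vertex either.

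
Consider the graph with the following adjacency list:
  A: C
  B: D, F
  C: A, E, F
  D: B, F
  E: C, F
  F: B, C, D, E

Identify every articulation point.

C, F

Removing C increases the component count from 1 to 2, so C is a cut vertex.
Removing F increases the component count from 1 to 2, so F is a cut vertex.
By contrast removing A leaves 1 component; it is not a cut vertex. No other vertex is a cut vertex either.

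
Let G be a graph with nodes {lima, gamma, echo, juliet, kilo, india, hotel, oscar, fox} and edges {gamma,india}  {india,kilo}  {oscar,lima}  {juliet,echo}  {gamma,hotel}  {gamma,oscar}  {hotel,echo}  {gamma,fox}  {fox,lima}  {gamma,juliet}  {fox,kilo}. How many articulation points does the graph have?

1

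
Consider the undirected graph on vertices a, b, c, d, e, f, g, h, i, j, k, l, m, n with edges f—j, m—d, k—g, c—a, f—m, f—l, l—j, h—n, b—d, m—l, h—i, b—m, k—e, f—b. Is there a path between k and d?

No

The component containing k is {e, g, k}, and d is not in it.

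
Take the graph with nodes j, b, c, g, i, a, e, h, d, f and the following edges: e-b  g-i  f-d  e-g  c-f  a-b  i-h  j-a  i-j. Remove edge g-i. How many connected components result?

g and i are still connected via g-e-b-a-j-i, so the component count stays at 2.

2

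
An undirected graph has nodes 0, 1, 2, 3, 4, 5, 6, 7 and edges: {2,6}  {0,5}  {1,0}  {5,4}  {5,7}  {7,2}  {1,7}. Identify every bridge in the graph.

2-6, 2-7, 4-5

The edges on the cycle 1-0-5-7-1 are not bridges since each lies on that cycle.
But removing 5-4 disconnects 5 from 4; removing 2-6 disconnects 2 from 6; removing 7-2 disconnects 7 from 2 — these are bridges.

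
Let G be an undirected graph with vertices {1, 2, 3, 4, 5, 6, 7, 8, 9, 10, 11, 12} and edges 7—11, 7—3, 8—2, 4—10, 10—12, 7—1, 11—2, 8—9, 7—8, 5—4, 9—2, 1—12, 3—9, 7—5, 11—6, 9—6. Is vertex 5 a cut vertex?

No

Deleting 5 leaves 1 component (was 1) (its neighbors 4, 7 remain connected to each other), so 5 is not a cut vertex.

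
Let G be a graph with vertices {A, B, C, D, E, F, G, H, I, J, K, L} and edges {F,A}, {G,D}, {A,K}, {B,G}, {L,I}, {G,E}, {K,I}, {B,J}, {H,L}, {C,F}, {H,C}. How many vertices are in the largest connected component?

7

Starting from B we can reach B, D, E, G, J. That is one component of size 5.
Starting from A we can reach A, C, F, H, I, K, L. That is one component of size 7.
The largest has 7 vertices.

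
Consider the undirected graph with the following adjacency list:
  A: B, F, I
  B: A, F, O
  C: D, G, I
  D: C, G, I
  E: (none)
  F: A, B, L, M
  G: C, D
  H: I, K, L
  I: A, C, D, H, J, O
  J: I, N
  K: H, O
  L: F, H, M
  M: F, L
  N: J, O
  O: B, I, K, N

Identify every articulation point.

Removing I increases the component count from 2 to 3, so I is a cut vertex.
By contrast removing M leaves 2 components; it is not a cut vertex. No other vertex is a cut vertex either.

I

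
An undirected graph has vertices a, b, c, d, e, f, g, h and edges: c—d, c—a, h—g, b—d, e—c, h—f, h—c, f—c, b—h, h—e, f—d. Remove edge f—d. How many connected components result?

f and d are still connected via f-c-d, so the component count stays at 1.

1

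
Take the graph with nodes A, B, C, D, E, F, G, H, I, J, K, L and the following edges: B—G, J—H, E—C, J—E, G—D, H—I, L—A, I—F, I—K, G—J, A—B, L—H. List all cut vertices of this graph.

Removing E increases the component count from 1 to 2, so E is a cut vertex.
Removing G increases the component count from 1 to 2, so G is a cut vertex.
Removing H increases the component count from 1 to 2, so H is a cut vertex.
Likewise I, J are cut vertices.
By contrast removing F leaves 1 component; it is not a cut vertex. No other vertex is a cut vertex either.

E, G, H, I, J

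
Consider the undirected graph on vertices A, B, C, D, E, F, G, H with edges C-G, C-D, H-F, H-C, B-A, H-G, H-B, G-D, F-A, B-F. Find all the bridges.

The edges on the cycle H-C-D-G-H are not bridges since each lies on that cycle.
Every edge lies on some cycle, so there are no bridges.

none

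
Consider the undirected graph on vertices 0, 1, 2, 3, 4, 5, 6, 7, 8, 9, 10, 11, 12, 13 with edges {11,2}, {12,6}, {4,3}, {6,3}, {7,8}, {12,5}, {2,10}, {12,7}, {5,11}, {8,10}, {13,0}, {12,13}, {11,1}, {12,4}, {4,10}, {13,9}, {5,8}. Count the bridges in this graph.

The edges on the cycle 12-4-10-2-11-5-12 are not bridges since each lies on that cycle.
But removing 0–13 disconnects 0 from 13; removing 12–13 disconnects 12 from 13; removing 11–1 disconnects 11 from 1; removing 13–9 disconnects 13 from 9 — these are bridges.
That makes 4 bridges.

4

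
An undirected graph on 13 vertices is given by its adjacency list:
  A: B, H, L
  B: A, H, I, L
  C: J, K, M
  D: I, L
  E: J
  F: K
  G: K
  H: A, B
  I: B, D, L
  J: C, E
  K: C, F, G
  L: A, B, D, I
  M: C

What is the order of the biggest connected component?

Starting from A we can reach A, B, D, H, I, L. That is one component of size 6.
Starting from C we can reach C, E, F, G, J, K, M. That is one component of size 7.
The largest has 7 vertices.

7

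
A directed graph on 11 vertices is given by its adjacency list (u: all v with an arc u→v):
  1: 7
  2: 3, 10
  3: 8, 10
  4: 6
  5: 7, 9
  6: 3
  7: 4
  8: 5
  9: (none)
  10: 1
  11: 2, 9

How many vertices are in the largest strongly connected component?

8

{1, 3, 4, 5, 6, 7, 8, 10} are all mutually reachable — one SCC of size 8.
{2} is an SCC by itself.
{9} is an SCC by itself.
{11} is an SCC by itself.
The largest has 8 vertices.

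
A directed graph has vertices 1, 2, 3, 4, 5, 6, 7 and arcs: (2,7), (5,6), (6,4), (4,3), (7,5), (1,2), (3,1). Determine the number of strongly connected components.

1

{1, 2, 3, 4, 5, 6, 7} are all mutually reachable — one SCC of size 7.
That gives 1 strongly connected component.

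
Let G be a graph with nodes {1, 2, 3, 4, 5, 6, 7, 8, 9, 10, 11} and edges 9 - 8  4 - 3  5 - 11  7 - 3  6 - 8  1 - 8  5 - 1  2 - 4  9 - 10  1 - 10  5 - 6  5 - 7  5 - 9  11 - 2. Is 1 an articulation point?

Deleting 1 leaves 1 component (was 1) (its neighbors 5, 8, 10 remain connected to each other), so 1 is not a cut vertex.

No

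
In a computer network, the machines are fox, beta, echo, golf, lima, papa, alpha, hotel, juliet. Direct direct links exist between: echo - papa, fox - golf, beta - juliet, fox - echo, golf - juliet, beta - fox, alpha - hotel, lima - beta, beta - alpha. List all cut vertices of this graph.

fox, beta, echo, alpha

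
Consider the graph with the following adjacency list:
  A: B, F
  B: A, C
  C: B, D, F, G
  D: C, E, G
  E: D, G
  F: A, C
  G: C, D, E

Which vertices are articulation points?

C

Removing C increases the component count from 1 to 2, so C is a cut vertex.
By contrast removing F leaves 1 component; it is not a cut vertex. No other vertex is a cut vertex either.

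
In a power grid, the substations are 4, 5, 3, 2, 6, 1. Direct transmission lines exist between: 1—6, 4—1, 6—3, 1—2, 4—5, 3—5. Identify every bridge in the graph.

The edges on the cycle 4-1-6-3-5-4 are not bridges since each lies on that cycle.
But removing 1—2 disconnects 1 from 2 — this is a bridge.

1-2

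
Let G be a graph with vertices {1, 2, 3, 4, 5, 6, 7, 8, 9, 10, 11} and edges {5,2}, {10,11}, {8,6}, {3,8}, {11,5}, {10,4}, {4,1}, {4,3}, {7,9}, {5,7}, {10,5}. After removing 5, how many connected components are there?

3

With 5 gone, the remaining components are: {2}; {7, 9}; {1, 3, 4, 6, 8, 10, 11}.
That is 3 components.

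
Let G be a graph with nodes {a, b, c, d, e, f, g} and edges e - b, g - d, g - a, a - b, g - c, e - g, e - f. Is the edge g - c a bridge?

Removing g - c leaves no path between g and c: the component count goes from 1 to 2. So it is a bridge.

Yes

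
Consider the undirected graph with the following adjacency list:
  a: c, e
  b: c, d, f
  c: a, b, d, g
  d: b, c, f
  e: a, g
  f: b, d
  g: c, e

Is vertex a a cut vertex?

Deleting a leaves 1 component (was 1) (its neighbors c, e remain connected to each other), so a is not a cut vertex.

No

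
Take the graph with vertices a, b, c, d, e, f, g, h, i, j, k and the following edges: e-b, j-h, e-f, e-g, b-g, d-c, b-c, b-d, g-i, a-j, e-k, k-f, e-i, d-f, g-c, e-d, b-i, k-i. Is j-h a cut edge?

Yes

Removing j-h leaves no path between j and h: the component count goes from 2 to 3. So it is a bridge.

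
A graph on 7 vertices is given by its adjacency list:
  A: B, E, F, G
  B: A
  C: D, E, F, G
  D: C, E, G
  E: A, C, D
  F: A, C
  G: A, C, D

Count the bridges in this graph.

1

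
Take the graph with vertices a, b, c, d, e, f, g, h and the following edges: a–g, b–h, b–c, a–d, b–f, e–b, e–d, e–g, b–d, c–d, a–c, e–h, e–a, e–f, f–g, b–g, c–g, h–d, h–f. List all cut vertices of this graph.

none

Removing e, for instance, still leaves 1 component. No single vertex removal increases the component count — the graph has no articulation points.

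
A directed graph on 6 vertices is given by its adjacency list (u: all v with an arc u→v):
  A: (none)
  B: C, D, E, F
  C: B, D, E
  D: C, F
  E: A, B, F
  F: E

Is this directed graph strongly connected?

There is no directed path from A to D, so the graph is not strongly connected.

No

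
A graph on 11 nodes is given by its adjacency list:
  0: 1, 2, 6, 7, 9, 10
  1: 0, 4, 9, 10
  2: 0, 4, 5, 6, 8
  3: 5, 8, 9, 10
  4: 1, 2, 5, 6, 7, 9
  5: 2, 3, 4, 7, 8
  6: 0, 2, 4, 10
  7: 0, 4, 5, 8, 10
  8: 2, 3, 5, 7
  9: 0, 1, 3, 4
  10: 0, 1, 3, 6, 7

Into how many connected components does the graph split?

1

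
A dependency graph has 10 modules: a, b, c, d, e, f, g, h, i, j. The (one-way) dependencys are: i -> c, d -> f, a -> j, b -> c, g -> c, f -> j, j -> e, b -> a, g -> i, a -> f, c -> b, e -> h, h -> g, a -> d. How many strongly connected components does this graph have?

{a, b, c, d, e, f, g, h, i, j} are all mutually reachable — one SCC of size 10.
That gives 1 strongly connected component.

1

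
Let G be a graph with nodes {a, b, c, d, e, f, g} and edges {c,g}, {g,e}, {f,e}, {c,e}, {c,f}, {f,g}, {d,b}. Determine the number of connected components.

3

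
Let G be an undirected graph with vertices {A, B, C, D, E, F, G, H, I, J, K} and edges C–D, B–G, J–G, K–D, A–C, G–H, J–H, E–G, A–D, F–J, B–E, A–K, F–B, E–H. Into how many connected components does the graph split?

I is isolated — a component by itself.
Starting from A we can reach A, C, D, K. That is one component of size 4.
Starting from B we can reach B, E, F, G, H, J. That is one component of size 6.
Total: 3 components.

3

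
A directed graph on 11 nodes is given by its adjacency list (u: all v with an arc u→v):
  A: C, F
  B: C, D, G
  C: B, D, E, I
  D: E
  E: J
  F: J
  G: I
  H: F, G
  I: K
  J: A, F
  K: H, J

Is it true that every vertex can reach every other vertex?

From G we can reach every vertex (A, B, C, D, E, F, G, H, I, J, K), and every vertex can reach G (A, B, C, D, E, F, G, H, I, J, K). So the whole graph is one strongly connected component.

Yes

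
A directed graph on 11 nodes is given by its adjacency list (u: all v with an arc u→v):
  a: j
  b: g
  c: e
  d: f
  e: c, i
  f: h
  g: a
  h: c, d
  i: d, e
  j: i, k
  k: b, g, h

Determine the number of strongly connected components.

{c, d, e, f, h, i} are all mutually reachable — one SCC of size 6.
{a, b, g, j, k} are all mutually reachable — one SCC of size 5.
That gives 2 strongly connected components.

2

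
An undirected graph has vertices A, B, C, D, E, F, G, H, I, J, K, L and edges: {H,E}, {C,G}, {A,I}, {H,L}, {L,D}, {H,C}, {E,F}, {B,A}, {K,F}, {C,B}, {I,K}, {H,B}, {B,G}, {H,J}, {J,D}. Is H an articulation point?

Yes

Deleting H raises the number of components from 1 to 2, so H is a cut vertex.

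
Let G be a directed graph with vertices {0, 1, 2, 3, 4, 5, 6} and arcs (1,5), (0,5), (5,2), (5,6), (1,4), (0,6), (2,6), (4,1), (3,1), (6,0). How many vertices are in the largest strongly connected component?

{0, 2, 5, 6} are all mutually reachable — one SCC of size 4.
{1, 4} are all mutually reachable — one SCC of size 2.
{3} is an SCC by itself.
The largest has 4 vertices.

4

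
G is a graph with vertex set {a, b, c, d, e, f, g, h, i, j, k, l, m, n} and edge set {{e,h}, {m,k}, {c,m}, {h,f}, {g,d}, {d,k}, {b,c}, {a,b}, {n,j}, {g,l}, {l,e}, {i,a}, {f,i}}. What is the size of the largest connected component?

12

Starting from j we can reach j, n. That is one component of size 2.
Starting from a we can reach a, b, c, d, e, f, g, h, i, k, l, m. That is one component of size 12.
The largest has 12 vertices.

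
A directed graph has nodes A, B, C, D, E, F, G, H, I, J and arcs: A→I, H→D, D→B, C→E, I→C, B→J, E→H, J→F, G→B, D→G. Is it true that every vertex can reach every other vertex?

No

There is no directed path from F to A, so the graph is not strongly connected.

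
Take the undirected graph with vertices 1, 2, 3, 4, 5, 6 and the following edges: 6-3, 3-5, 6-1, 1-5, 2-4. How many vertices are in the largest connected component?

Starting from 2 we can reach 2, 4. That is one component of size 2.
Starting from 1 we can reach 1, 3, 5, 6. That is one component of size 4.
The largest has 4 vertices.

4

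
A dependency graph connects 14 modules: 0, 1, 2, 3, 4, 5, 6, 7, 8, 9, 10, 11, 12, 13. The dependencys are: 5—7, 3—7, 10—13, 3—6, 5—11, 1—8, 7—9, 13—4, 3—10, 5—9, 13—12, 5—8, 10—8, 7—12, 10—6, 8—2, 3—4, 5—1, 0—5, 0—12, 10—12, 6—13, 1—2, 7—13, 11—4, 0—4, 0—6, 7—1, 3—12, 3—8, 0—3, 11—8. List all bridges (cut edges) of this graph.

The edges on the cycle 0-3-10-6-0 are not bridges since each lies on that cycle.
Every edge lies on some cycle, so there are no bridges.

none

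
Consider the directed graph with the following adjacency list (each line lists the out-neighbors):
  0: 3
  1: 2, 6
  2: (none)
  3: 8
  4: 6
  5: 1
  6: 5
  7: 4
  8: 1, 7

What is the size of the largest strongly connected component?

{1, 5, 6} are all mutually reachable — one SCC of size 3.
{3} is an SCC by itself.
{4} is an SCC by itself.
{2} is an SCC by itself.
{7} is an SCC by itself.
(and 2 more singleton SCCs)
The largest has 3 vertices.

3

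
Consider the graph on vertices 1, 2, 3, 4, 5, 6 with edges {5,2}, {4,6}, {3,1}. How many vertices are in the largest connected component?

2

Starting from 1 we can reach 1, 3. That is one component of size 2.
Starting from 4 we can reach 4, 6. That is one component of size 2.
Starting from 2 we can reach 2, 5. That is one component of size 2.
The largest has 2 vertices.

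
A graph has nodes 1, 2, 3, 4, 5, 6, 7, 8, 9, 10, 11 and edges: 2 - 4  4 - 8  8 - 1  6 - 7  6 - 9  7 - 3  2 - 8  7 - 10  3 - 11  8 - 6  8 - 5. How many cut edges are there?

The edges on the cycle 2-4-8-2 are not bridges since each lies on that cycle.
But removing 6 - 7 disconnects 6 from 7; removing 8 - 6 disconnects 8 from 6; removing 6 - 9 disconnects 6 from 9; removing 8 - 1 disconnects 8 from 1 — these are bridges.
In total 8 edges are bridges.

8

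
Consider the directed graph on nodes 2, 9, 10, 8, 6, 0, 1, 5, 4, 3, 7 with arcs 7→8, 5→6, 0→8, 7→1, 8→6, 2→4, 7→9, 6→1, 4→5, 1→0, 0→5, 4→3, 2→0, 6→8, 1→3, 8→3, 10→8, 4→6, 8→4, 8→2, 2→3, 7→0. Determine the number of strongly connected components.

{0, 1, 2, 4, 5, 6, 8} are all mutually reachable — one SCC of size 7.
{10} is an SCC by itself.
{3} is an SCC by itself.
{9} is an SCC by itself.
{7} is an SCC by itself.
That gives 5 strongly connected components.

5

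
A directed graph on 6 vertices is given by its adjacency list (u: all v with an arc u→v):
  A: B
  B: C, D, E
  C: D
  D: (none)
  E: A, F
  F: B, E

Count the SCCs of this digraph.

{A, B, E, F} are all mutually reachable — one SCC of size 4.
{D} is an SCC by itself.
{C} is an SCC by itself.
That gives 3 strongly connected components.

3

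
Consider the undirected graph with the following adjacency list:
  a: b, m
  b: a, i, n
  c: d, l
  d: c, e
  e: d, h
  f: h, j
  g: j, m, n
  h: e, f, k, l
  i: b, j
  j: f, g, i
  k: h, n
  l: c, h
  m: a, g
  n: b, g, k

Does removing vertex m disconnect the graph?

No

Deleting m leaves 1 component (was 1) (its neighbors a, g remain connected to each other), so m is not a cut vertex.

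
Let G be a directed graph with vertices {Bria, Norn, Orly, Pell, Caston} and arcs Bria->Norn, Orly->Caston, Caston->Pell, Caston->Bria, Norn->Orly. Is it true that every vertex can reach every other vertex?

No

There is no directed path from Pell to Norn, so the graph is not strongly connected.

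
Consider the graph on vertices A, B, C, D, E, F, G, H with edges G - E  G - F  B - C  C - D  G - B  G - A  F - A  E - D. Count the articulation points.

1

Removing G increases the component count from 2 to 3, so G is a cut vertex.
By contrast removing B leaves 2 components; it is not a cut vertex. No other vertex is a cut vertex either.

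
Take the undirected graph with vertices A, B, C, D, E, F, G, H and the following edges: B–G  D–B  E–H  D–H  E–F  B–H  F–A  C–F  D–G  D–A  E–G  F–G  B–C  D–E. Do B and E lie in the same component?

Yes

From B we can reach A, B, C, D, E, F, G, H, which includes E.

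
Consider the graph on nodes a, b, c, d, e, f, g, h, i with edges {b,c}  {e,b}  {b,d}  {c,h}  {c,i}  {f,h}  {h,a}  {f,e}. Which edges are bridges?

a-h, b-d, c-i

The edges on the cycle f-e-b-c-h-f are not bridges since each lies on that cycle.
But removing b-d disconnects b from d; removing h-a disconnects h from a; removing c-i disconnects c from i — these are bridges.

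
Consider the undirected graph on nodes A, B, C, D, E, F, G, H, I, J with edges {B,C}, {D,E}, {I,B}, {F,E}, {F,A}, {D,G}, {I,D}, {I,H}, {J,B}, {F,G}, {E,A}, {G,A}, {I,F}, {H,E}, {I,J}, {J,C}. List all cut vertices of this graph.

I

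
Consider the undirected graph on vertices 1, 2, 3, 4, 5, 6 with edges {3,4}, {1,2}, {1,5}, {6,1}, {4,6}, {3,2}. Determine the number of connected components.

Starting from 1 we can reach 1, 2, 3, 4, 5, 6. That is one component of size 6.
Total: 1 component.

1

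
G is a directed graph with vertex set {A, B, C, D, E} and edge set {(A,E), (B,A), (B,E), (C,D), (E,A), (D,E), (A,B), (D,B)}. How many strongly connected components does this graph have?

3

{A, B, E} are all mutually reachable — one SCC of size 3.
{D} is an SCC by itself.
{C} is an SCC by itself.
That gives 3 strongly connected components.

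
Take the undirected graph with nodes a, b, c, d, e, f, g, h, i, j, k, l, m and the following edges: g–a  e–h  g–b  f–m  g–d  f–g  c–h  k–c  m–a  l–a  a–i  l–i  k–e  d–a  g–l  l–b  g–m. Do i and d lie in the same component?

Yes

From i we can reach a, b, d, f, g, i, l, m, which includes d.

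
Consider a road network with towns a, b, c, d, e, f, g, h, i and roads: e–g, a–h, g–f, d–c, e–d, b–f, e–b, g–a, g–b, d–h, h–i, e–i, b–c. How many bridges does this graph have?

0

The edges on the cycle e-d-c-b-e are not bridges since each lies on that cycle.
Every edge lies on some cycle, so there are no bridges.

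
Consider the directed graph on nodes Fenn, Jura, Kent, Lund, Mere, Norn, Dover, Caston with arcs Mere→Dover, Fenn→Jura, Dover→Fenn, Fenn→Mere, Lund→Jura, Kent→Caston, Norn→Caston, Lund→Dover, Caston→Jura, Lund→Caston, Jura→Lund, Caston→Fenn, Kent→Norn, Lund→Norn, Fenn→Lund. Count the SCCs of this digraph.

2

{Fenn, Jura, Lund, Mere, Norn, Dover, Caston} are all mutually reachable — one SCC of size 7.
{Kent} is an SCC by itself.
That gives 2 strongly connected components.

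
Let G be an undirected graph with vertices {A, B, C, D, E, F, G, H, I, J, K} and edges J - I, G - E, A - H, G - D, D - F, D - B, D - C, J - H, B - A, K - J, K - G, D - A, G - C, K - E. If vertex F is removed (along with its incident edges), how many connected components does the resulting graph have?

1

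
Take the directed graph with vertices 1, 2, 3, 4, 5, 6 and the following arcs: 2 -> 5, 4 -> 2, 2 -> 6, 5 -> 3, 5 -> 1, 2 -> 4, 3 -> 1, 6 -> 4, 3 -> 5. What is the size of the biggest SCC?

{2, 4, 6} are all mutually reachable — one SCC of size 3.
{3, 5} are all mutually reachable — one SCC of size 2.
{1} is an SCC by itself.
The largest has 3 vertices.

3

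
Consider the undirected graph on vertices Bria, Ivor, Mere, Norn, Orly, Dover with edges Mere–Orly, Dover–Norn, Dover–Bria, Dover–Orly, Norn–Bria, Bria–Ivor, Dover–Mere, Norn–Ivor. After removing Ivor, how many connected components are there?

1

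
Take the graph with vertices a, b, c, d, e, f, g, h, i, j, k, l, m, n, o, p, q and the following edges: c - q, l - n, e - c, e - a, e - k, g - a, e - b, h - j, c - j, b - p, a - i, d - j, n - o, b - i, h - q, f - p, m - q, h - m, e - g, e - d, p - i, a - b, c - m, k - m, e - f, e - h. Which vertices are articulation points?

Removing e increases the component count from 2 to 3, so e is a cut vertex.
Removing n increases the component count from 2 to 3, so n is a cut vertex.
By contrast removing j leaves 2 components; it is not a cut vertex. No other vertex is a cut vertex either.

e, n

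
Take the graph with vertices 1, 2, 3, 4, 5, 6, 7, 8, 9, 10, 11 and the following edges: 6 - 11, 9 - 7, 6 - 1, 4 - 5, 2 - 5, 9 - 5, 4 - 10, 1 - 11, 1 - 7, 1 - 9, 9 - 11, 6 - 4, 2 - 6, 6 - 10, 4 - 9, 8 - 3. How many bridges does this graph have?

The edges on the cycle 1-9-11-1 are not bridges since each lies on that cycle.
But removing 8 - 3 disconnects 8 from 3 — this is a bridge.

1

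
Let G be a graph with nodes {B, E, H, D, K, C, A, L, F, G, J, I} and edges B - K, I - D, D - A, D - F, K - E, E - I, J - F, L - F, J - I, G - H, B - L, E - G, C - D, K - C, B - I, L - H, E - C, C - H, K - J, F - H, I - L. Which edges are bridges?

The edges on the cycle B-K-J-I-B are not bridges since each lies on that cycle.
But removing A - D disconnects A from D — this is a bridge.

A-D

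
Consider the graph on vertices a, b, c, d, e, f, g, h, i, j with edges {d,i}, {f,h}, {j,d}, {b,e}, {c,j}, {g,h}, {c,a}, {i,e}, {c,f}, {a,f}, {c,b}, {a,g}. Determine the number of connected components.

1

Starting from a we can reach a, b, c, d, e, f, g, h, i, j. That is one component of size 10.
Total: 1 component.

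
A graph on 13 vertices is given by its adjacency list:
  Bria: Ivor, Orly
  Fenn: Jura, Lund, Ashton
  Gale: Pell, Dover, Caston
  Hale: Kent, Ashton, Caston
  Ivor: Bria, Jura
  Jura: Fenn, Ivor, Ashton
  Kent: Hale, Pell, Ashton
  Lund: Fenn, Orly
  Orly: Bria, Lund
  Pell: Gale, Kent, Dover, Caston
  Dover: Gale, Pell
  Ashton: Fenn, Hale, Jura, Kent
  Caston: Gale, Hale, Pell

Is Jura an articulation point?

Deleting Jura leaves 1 component (was 1) (its neighbors Fenn, Ivor, Ashton remain connected to each other), so Jura is not a cut vertex.

No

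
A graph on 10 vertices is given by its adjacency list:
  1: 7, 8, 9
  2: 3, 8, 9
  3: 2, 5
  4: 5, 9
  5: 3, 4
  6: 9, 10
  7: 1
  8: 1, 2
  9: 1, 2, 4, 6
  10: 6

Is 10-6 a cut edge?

Removing 10-6 leaves no path between 10 and 6: the component count goes from 1 to 2. So it is a bridge.

Yes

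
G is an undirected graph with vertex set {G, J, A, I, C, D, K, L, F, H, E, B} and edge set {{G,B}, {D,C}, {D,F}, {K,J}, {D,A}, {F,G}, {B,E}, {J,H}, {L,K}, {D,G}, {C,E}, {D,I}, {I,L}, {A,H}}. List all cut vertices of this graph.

Removing D increases the component count from 1 to 2, so D is a cut vertex.
By contrast removing I leaves 1 component; it is not a cut vertex. No other vertex is a cut vertex either.

D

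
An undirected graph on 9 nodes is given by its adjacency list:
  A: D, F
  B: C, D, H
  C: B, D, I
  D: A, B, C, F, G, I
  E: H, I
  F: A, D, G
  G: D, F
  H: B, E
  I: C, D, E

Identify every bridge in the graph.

The edges on the cycle D-C-I-D are not bridges since each lies on that cycle.
Every edge lies on some cycle, so there are no bridges.

none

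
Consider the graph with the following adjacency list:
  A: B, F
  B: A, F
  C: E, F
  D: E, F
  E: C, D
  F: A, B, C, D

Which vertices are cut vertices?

Removing F increases the component count from 1 to 2, so F is a cut vertex.
By contrast removing E leaves 1 component; it is not a cut vertex. No other vertex is a cut vertex either.

F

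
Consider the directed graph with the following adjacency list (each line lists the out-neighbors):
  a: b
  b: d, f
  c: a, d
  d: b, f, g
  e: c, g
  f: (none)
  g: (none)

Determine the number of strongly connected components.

{b, d} are all mutually reachable — one SCC of size 2.
{a} is an SCC by itself.
{e} is an SCC by itself.
{g} is an SCC by itself.
{f} is an SCC by itself.
(and 1 more singleton SCC)
That gives 6 strongly connected components.

6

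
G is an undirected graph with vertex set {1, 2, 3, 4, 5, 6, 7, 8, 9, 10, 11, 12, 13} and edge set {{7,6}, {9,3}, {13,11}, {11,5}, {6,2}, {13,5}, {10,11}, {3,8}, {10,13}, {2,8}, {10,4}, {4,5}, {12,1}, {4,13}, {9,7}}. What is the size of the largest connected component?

6

Starting from 1 we can reach 1, 12. That is one component of size 2.
Starting from 4 we can reach 4, 5, 10, 11, 13. That is one component of size 5.
Starting from 2 we can reach 2, 3, 6, 7, 8, 9. That is one component of size 6.
The largest has 6 vertices.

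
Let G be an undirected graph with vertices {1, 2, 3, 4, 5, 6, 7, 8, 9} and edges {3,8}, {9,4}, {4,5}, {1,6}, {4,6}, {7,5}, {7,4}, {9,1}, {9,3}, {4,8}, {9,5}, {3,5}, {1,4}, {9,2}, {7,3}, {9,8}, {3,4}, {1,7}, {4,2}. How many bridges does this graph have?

0

The edges on the cycle 9-1-7-4-9 are not bridges since each lies on that cycle.
Every edge lies on some cycle, so there are no bridges.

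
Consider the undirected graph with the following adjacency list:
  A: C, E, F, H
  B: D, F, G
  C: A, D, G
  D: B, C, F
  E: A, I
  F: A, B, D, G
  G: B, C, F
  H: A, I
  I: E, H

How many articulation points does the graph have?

Removing A increases the component count from 1 to 2, so A is a cut vertex.
By contrast removing G leaves 1 component; it is not a cut vertex. No other vertex is a cut vertex either.

1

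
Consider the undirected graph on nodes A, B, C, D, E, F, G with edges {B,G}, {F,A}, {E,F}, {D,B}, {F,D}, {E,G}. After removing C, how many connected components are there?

With C gone, the remaining components are: {A, B, D, E, F, G}.
That is 1 component.

1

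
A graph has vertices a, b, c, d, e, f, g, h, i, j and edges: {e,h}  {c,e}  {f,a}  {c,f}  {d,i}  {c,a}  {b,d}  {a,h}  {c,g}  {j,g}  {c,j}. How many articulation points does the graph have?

Removing c increases the component count from 2 to 3, so c is a cut vertex.
Removing d increases the component count from 2 to 3, so d is a cut vertex.
By contrast removing h leaves 2 components; it is not a cut vertex. No other vertex is a cut vertex either.

2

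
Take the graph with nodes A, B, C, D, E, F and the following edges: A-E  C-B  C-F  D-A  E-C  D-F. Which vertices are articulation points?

C

Removing C increases the component count from 1 to 2, so C is a cut vertex.
By contrast removing F leaves 1 component; it is not a cut vertex. No other vertex is a cut vertex either.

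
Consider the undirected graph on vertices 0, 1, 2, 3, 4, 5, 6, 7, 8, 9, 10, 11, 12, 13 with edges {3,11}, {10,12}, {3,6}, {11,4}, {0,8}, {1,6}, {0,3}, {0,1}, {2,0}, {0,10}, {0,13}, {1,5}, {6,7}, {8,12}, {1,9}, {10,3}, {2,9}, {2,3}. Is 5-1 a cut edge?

Yes

Removing 5-1 leaves no path between 5 and 1: the component count goes from 1 to 2. So it is a bridge.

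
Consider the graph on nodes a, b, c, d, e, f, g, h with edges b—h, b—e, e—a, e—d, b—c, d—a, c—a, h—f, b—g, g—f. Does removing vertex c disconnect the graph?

Deleting c leaves 1 component (was 1) (its neighbors a, b remain connected to each other), so c is not a cut vertex.

No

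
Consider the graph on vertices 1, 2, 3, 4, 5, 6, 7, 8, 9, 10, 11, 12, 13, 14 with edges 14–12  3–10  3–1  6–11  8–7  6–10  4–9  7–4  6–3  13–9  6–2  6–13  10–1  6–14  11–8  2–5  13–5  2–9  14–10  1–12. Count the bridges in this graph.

0

The edges on the cycle 6-11-8-7-4-9-2-6 are not bridges since each lies on that cycle.
Every edge lies on some cycle, so there are no bridges.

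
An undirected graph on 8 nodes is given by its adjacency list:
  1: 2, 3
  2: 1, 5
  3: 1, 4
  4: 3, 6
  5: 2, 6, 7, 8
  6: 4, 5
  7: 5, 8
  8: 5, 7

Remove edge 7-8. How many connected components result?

1

7 and 8 are still connected via 7-5-8, so the component count stays at 1.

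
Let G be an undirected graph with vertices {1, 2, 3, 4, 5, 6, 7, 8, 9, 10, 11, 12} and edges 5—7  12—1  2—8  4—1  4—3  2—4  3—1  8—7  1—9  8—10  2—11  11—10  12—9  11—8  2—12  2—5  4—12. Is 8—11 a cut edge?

No

After removing 8—11, the path 8-2-11 still connects them, so the edge is not a bridge.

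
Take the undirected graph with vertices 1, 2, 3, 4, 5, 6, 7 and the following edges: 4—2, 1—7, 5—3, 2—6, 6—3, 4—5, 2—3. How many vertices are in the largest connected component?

Starting from 1 we can reach 1, 7. That is one component of size 2.
Starting from 2 we can reach 2, 3, 4, 5, 6. That is one component of size 5.
The largest has 5 vertices.

5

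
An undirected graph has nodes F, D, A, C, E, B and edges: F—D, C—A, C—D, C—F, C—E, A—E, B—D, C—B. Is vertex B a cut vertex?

No

Deleting B leaves 1 component (was 1) (its neighbors C, D remain connected to each other), so B is not a cut vertex.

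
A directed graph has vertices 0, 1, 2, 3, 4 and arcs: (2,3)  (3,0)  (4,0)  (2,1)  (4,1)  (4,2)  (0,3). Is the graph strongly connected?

No

There is no directed path from 3 to 2, so the graph is not strongly connected.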